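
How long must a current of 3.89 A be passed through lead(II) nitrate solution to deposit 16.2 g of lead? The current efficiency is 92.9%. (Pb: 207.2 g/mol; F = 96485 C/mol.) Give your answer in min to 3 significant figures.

n(Pb) = 16.2 / 207.2 = 0.07819 mol
Pb²⁺ + 2e⁻ → Pb, so n(e⁻) = 2 × 0.07819 = 0.1564 mol
Q = 0.1564 × 96485 / 0.929 = 16240 C
t = Q / I = 16240 / 3.89 = 4175 s = 69.6 min

69.6 min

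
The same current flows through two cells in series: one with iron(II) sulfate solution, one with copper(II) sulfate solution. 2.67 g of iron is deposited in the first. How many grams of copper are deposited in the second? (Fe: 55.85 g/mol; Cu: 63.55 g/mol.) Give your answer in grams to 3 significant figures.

n(Fe) = 2.67 / 55.85 = 0.04781 mol
Fe²⁺ + 2e⁻ → Fe, so n(e⁻) = 2 × 0.04781 = 0.09562 mol
Same current for the same time ⇒ same n(e⁻) = 0.09562 mol in both cells.
Cu²⁺ + 2e⁻ → Cu, so n(Cu) = 0.09562 / 2 = 0.04781 mol
m(Cu) = 0.04781 × 63.55 = 3.04 g

3.04 g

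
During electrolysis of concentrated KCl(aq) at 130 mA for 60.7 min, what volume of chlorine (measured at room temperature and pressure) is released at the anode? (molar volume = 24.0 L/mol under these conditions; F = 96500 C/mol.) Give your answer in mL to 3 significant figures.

58.9 mL

Q = It = 0.130 × 3642 = 473.5 C
Moles of electrons = 473.5 / 96500 = 0.004907 mol
2Cl⁻ → Cl₂ + 2e⁻, so n(Cl₂) = 0.004907 / 2 = 0.002454 mol
V = 0.002454 × 24.0 = 0.05890 L
= 58.9 mL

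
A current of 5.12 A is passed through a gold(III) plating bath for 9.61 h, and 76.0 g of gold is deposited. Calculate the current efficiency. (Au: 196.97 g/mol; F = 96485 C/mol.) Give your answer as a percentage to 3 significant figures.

Q = 5.12 × 34596 = 1.771×10^5 C
n(e⁻) = 1.771×10^5 / 96485 = 1.836 mol
Au³⁺ + 3e⁻ → Au, so theoretical n(Au) = 0.6120 mol → 120.5 g
Efficiency = 76.0 / 120.5 = 0.6307 = 63.1%

63.1%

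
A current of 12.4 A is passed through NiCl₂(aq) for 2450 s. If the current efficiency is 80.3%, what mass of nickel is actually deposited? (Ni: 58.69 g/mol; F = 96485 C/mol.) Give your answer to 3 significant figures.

Q = 12.4 × 2450 = 30380 C
n(e⁻) = 30380 / 96485 = 0.3149 mol
Ni²⁺ + 2e⁻ → Ni, so theoretical m(Ni) = 0.1575 × 58.69 = 9.244 g
Actual mass = 80.3% × 9.244 = 7.42 g

7.42 g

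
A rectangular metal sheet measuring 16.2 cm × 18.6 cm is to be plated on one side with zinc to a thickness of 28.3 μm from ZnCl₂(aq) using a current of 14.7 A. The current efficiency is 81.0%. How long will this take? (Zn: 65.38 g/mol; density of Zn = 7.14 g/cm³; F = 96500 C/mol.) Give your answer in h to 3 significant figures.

Plated area = 16.2 × 18.6 = 301.3 cm²
Volume = 301.3 × 28.3×10⁻⁴ cm = 0.8527 cm³
m(Zn) = 0.8527 × 7.14 = 6.088 g
n(Zn) = 6.088 / 65.38 = 0.09312 mol; n(e⁻) = 2 × 0.09312 = 0.1862 mol
Q = 0.1862 × 96500 / 0.810 = 22180 C
t = 22180 / 14.7 = 1509 s = 0.419 h

0.419 h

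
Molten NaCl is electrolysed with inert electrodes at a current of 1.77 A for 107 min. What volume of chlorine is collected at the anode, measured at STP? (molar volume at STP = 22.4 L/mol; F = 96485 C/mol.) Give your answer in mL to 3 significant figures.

1320 mL

Charge passed = 1.77 × 6420 = 11360 C
Moles of electrons = 11360 / 96485 = 0.1177 mol
2Cl⁻ → Cl₂ + 2e⁻, so n(Cl₂) = 0.1177 / 2 = 0.05885 mol
V = 0.05885 × 22.4 = 1.318 L
= 1320 mL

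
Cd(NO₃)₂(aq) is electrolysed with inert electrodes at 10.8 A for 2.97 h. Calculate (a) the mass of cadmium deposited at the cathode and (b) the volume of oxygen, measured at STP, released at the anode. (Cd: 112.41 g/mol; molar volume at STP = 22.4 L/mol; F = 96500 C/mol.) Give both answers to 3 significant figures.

Q = 10.8 × 10692 = 1.155×10^5 C; n(e⁻) = 1.155×10^5 / 96500 = 1.197 mol
Cathode: Cd²⁺ + 2e⁻ → Cd → n(Cd) = 1.197/2 = 0.5985 mol → 67.3 g
Anode: 2H₂O → O₂ + 4H⁺ + 4e⁻ → n(O₂) = 1.197/4 = 0.2993 mol → 6.70 L

67.3 g Cd; 6.70 L O₂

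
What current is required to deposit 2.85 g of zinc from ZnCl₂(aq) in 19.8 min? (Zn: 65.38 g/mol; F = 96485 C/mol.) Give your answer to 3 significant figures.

7.08 A

n(Zn) = 2.85 / 65.38 = 0.04359 mol
Zn²⁺ + 2e⁻ → Zn, so n(e⁻) = 2 × 0.04359 = 0.08718 mol
Q = 0.08718 × 96485 = 8412 C
I = Q / t = 8412 / 1188 s = 7.08 A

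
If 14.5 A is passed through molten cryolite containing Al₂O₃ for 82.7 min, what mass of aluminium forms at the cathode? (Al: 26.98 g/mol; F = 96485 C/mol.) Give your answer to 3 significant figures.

6.71 g

Charge passed = 14.5 × 4962 = 71950 C
n(e⁻) = Q/F = 71950/96485 = 0.7457 mol
Al³⁺ + 3e⁻ → Al, so n(Al) = 0.7457 / 3 = 0.2486 mol
m = 0.2486 × 26.98 = 6.71 g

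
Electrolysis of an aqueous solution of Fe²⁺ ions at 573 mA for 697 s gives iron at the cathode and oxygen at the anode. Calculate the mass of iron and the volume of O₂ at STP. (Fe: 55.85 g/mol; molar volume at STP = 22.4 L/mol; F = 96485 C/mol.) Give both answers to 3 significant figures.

0.116 g Fe; 0.0232 L O₂

Q = 0.573 × 697 = 399.4 C; n(e⁻) = 399.4 / 96485 = 0.004140 mol
Cathode: Fe²⁺ + 2e⁻ → Fe → n(Fe) = 0.004140/2 = 0.002070 mol → 0.116 g
Anode: 2H₂O → O₂ + 4H⁺ + 4e⁻ → n(O₂) = 0.004140/4 = 0.001035 mol → 0.0232 L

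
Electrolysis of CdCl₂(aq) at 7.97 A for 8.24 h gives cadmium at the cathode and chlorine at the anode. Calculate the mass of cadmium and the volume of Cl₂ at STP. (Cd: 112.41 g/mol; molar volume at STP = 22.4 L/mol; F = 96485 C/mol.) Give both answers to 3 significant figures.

138 g Cd; 27.4 L Cl₂

Q = 7.97 × 29664 = 2.364×10^5 C; n(e⁻) = 2.364×10^5 / 96485 = 2.450 mol
Cathode: Cd²⁺ + 2e⁻ → Cd → n(Cd) = 2.450/2 = 1.225 mol → 138 g
Anode: 2Cl⁻ → Cl₂ + 2e⁻ → n(Cl₂) = 2.450/2 = 1.225 mol → 27.4 L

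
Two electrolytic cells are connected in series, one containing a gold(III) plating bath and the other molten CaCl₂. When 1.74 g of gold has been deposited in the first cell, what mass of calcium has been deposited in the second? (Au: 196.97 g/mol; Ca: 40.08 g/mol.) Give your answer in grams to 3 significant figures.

n(Au) = 1.74 / 196.97 = 0.008834 mol
Au³⁺ + 3e⁻ → Au, so n(e⁻) = 3 × 0.008834 = 0.02650 mol
Since the cells are in series, n(e⁻) in the Ca cell is also 0.02650 mol.
Ca²⁺ + 2e⁻ → Ca, so n(Ca) = 0.02650 / 2 = 0.01325 mol
m(Ca) = 0.01325 × 40.08 = 0.531 g

0.531 g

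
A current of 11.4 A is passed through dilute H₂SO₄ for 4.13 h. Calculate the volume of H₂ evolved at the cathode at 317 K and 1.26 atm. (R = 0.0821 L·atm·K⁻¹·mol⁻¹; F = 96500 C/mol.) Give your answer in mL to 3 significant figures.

Q = It = 11.4 × 14868 = 1.695×10^5 C
Moles of electrons = 1.695×10^5 / 96500 = 1.756 mol
2H⁺ + 2e⁻ → H₂, so n(H₂) = 1.756 / 2 = 0.8780 mol
V = nRT/P = 0.8780 × 0.0821 × 317 / 1.26 = 18.14 L
= 18100 mL

18100 mL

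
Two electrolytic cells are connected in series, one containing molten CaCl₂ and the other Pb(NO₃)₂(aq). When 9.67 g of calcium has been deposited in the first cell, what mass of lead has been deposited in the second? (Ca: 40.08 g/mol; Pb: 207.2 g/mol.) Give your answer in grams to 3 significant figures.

50.0 g

n(Ca) = 9.67 / 40.08 = 0.2413 mol
Ca²⁺ + 2e⁻ → Ca, so n(e⁻) = 2 × 0.2413 = 0.4826 mol
Same current for the same time ⇒ same n(e⁻) = 0.4826 mol in both cells.
Pb²⁺ + 2e⁻ → Pb, so n(Pb) = 0.4826 / 2 = 0.2413 mol
m(Pb) = 0.2413 × 207.2 = 50.0 g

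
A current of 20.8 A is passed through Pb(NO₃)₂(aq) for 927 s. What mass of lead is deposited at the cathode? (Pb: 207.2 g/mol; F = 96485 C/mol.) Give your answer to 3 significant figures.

20.7 g

Q = 20.8 A × 927 s = 19280 C
Moles of electrons = 19280 / 96485 = 0.1998 mol
Pb²⁺ + 2e⁻ → Pb, so n(Pb) = 0.1998 / 2 = 0.09990 mol
m = 0.09990 × 207.2 = 20.7 g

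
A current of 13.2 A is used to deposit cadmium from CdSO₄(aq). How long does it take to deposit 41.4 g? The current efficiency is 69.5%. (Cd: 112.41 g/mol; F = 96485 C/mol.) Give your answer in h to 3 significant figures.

n(Cd) = 41.4 / 112.41 = 0.3683 mol
Cd²⁺ + 2e⁻ → Cd, so n(e⁻) = 2 × 0.3683 = 0.7366 mol
Q = 0.7366 × 96485 / 0.695 = 1.023×10^5 C
t = Q / I = 1.023×10^5 / 13.2 = 7750 s = 2.15 h

2.15 h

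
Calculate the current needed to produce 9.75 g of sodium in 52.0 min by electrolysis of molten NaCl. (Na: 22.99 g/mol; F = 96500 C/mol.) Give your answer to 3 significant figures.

13.1 A

n(Na) = 9.75 / 22.99 = 0.4241 mol
Na⁺ + e⁻ → Na, so n(e⁻) = 0.4241 mol
Q = 0.4241 × 96500 = 40930 C
I = Q / t = 40930 / 3120 s = 13.1 A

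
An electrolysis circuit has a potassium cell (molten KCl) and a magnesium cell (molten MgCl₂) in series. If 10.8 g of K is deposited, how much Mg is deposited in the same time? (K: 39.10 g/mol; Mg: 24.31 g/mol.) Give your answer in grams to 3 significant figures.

n(K) = 10.8 / 39.10 = 0.2762 mol
K⁺ + e⁻ → K, so n(e⁻) = 0.2762 mol
In series, the same 0.2762 mol of electrons flows through the second cell.
Mg²⁺ + 2e⁻ → Mg, so n(Mg) = 0.2762 / 2 = 0.1381 mol
m(Mg) = 0.1381 × 24.31 = 3.36 g

3.36 g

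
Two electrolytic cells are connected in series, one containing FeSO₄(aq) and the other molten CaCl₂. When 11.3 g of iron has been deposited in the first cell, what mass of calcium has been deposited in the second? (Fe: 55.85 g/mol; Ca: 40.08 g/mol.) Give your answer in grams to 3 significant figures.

8.11 g

n(Fe) = 11.3 / 55.85 = 0.2023 mol
Fe²⁺ + 2e⁻ → Fe, so n(e⁻) = 2 × 0.2023 = 0.4046 mol
Since the cells are in series, n(e⁻) in the Ca cell is also 0.4046 mol.
Ca²⁺ + 2e⁻ → Ca, so n(Ca) = 0.4046 / 2 = 0.2023 mol
m(Ca) = 0.2023 × 40.08 = 8.11 g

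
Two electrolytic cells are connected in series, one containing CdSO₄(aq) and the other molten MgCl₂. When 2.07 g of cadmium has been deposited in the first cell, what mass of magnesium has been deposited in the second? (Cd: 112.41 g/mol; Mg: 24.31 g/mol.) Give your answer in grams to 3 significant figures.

n(Cd) = 2.07 / 112.41 = 0.01841 mol
Cd²⁺ + 2e⁻ → Cd, so n(e⁻) = 2 × 0.01841 = 0.03682 mol
Same current for the same time ⇒ same n(e⁻) = 0.03682 mol in both cells.
Mg²⁺ + 2e⁻ → Mg, so n(Mg) = 0.03682 / 2 = 0.01841 mol
m(Mg) = 0.01841 × 24.31 = 0.448 g

0.448 g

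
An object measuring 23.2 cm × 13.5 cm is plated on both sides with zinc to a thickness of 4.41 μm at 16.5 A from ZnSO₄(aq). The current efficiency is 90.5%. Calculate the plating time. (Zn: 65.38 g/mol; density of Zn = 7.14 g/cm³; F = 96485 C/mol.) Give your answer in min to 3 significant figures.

Plated area = 2 × 23.2 × 13.5 = 626.4 cm²
Volume = 626.4 × 4.41×10⁻⁴ cm = 0.2762 cm³
m(Zn) = 0.2762 × 7.14 = 1.972 g
n(Zn) = 1.972 / 65.38 = 0.03016 mol; n(e⁻) = 2 × 0.03016 = 0.06032 mol
Q = 0.06032 × 96485 / 0.905 = 6431 C
t = 6431 / 16.5 = 389.8 s = 6.50 min

6.50 min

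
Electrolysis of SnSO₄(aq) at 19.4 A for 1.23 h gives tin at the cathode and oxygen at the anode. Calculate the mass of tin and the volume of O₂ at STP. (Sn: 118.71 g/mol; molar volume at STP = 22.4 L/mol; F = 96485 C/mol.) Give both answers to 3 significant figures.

52.8 g Sn; 4.99 L O₂

Q = 19.4 × 4428 = 85900 C; n(e⁻) = 85900 / 96485 = 0.8903 mol
Cathode: Sn²⁺ + 2e⁻ → Sn → n(Sn) = 0.8903/2 = 0.4452 mol → 52.8 g
Anode: 2H₂O → O₂ + 4H⁺ + 4e⁻ → n(O₂) = 0.8903/4 = 0.2226 mol → 4.99 L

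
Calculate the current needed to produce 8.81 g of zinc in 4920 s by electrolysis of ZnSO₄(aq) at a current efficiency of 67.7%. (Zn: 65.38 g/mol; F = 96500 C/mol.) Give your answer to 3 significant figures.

n(Zn) = 8.81 / 65.38 = 0.1348 mol
Zn²⁺ + 2e⁻ → Zn, so n(e⁻) = 2 × 0.1348 = 0.2696 mol
Q = 0.2696 × 96500 / 0.677 = 38430 C
I = Q / t = 38430 / 4920 s = 7.81 A

7.81 A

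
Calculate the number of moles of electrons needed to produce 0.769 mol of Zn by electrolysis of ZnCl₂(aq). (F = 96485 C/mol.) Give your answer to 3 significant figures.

1.54 mol

Zn²⁺ + 2e⁻ → Zn, so n(e⁻) = 2 × 0.769 = 1.538 mol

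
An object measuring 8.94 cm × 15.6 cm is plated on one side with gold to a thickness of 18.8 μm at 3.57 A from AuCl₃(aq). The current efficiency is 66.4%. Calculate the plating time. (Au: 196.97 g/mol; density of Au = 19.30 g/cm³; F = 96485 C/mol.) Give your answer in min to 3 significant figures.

Plated area = 8.94 × 15.6 = 139.5 cm²
Volume = 139.5 × 18.8×10⁻⁴ cm = 0.2623 cm³
m(Au) = 0.2623 × 19.30 = 5.062 g
n(Au) = 5.062 / 196.97 = 0.02570 mol; n(e⁻) = 3 × 0.02570 = 0.07710 mol
Q = 0.07710 × 96485 / 0.664 = 11200 C
t = 11200 / 3.57 = 3137 s = 52.3 min

52.3 min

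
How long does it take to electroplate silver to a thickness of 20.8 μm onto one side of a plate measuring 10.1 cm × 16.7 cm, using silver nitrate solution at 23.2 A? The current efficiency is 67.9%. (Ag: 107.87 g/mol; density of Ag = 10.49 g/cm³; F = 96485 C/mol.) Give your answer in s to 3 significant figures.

209 s

Plated area = 10.1 × 16.7 = 168.7 cm²
Volume = 168.7 × 20.8×10⁻⁴ cm = 0.3509 cm³
m(Ag) = 0.3509 × 10.49 = 3.681 g
n(Ag) = 3.681 / 107.87 = 0.03412 mol; n(e⁻) = 0.03412 mol
Q = 0.03412 × 96485 / 0.679 = 4848 C
t = 4848 / 23.2 = 209.0 s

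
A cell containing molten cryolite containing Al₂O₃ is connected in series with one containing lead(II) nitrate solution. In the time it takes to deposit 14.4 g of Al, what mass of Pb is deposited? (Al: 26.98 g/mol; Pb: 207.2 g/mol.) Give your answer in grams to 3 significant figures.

166 g

n(Al) = 14.4 / 26.98 = 0.5337 mol
Al³⁺ + 3e⁻ → Al, so n(e⁻) = 3 × 0.5337 = 1.601 mol
The cells are in series, so the same charge (and hence the same n(e⁻) = 1.601 mol) passes through both.
Pb²⁺ + 2e⁻ → Pb, so n(Pb) = 1.601 / 2 = 0.8005 mol
m(Pb) = 0.8005 × 207.2 = 166 g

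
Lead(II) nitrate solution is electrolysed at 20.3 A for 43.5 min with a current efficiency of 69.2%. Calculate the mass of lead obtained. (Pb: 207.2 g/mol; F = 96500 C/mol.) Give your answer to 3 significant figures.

Q = 20.3 × 2610 = 52980 C
n(e⁻) = 52980 / 96500 = 0.5490 mol
Pb²⁺ + 2e⁻ → Pb, so theoretical m(Pb) = 0.2745 × 207.2 = 56.88 g
Actual mass = 69.2% × 56.88 = 39.4 g

39.4 g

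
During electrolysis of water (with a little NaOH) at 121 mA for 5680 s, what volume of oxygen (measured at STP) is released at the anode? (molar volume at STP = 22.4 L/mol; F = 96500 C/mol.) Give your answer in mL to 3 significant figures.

39.9 mL

Q = It = 0.121 × 5680 = 687.3 C
n(e⁻) = Q/F = 687.3/96500 = 0.007122 mol
2H₂O → O₂ + 4H⁺ + 4e⁻, so n(O₂) = 0.007122 / 4 = 0.001781 mol
V = 0.001781 × 22.4 = 0.03989 L
= 39.9 mL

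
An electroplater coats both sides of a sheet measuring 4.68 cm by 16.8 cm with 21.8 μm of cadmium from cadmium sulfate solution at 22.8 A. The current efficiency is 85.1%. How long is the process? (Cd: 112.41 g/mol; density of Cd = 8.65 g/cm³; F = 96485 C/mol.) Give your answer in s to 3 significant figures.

262 s

Plated area = 2 × 4.68 × 16.8 = 157.2 cm²
Volume = 157.2 × 21.8×10⁻⁴ cm = 0.3427 cm³
m(Cd) = 0.3427 × 8.65 = 2.964 g
n(Cd) = 2.964 / 112.41 = 0.02637 mol; n(e⁻) = 2 × 0.02637 = 0.05274 mol
Q = 0.05274 × 96485 / 0.851 = 5980 C
t = 5980 / 22.8 = 262.3 s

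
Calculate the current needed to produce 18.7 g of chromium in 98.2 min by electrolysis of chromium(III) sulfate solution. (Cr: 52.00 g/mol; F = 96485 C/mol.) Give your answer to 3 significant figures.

17.7 A

n(Cr) = 18.7 / 52.00 = 0.3596 mol
Cr³⁺ + 3e⁻ → Cr, so n(e⁻) = 3 × 0.3596 = 1.079 mol
Q = 1.079 × 96485 = 1.041×10^5 C
I = Q / t = 1.041×10^5 / 5892 s = 17.7 A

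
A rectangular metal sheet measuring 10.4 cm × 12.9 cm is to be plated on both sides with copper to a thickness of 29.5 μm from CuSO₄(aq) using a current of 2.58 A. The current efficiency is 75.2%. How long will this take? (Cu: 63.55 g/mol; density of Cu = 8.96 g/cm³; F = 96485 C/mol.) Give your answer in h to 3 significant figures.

3.08 h

Plated area = 2 × 10.4 × 12.9 = 268.3 cm²
Volume = 268.3 × 29.5×10⁻⁴ cm = 0.7915 cm³
m(Cu) = 0.7915 × 8.96 = 7.092 g
n(Cu) = 7.092 / 63.55 = 0.1116 mol; n(e⁻) = 2 × 0.1116 = 0.2232 mol
Q = 0.2232 × 96485 / 0.752 = 28640 C
t = 28640 / 2.58 = 11100 s = 3.08 h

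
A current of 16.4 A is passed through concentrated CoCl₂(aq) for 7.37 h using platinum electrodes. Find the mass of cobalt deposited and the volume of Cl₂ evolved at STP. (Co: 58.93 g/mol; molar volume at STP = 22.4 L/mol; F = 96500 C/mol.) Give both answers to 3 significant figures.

133 g Co; 50.5 L Cl₂

Q = 16.4 × 26532 = 4.351×10^5 C; n(e⁻) = 4.351×10^5 / 96500 = 4.509 mol
Cathode: Co²⁺ + 2e⁻ → Co → n(Co) = 4.509/2 = 2.255 mol → 133 g
Anode: 2Cl⁻ → Cl₂ + 2e⁻ → n(Cl₂) = 4.509/2 = 2.255 mol → 50.5 L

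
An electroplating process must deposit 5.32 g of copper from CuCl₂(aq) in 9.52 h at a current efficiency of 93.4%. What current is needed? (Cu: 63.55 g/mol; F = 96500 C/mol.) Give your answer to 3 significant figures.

n(Cu) = 5.32 / 63.55 = 0.08371 mol
Cu²⁺ + 2e⁻ → Cu, so n(e⁻) = 2 × 0.08371 = 0.1674 mol
Q = 0.1674 × 96500 / 0.934 = 17300 C
I = Q / t = 17300 / 34272 s = 0.505 A

0.505 A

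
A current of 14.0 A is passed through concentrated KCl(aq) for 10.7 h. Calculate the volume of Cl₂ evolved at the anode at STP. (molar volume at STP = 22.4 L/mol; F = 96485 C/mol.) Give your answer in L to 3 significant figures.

Q = 14.0 A × 38520 s = 5.393×10^5 C
n(e⁻) = Q/F = 5.393×10^5/96485 = 5.589 mol
2Cl⁻ → Cl₂ + 2e⁻, so n(Cl₂) = 5.589 / 2 = 2.795 mol
V = 2.795 × 22.4 = 62.61 L

62.6 L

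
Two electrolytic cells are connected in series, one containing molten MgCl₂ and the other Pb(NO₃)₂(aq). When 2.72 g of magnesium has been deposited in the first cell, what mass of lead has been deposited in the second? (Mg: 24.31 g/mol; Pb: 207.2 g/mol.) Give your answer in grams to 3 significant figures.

n(Mg) = 2.72 / 24.31 = 0.1119 mol
Mg²⁺ + 2e⁻ → Mg, so n(e⁻) = 2 × 0.1119 = 0.2238 mol
Same current for the same time ⇒ same n(e⁻) = 0.2238 mol in both cells.
Pb²⁺ + 2e⁻ → Pb, so n(Pb) = 0.2238 / 2 = 0.1119 mol
m(Pb) = 0.1119 × 207.2 = 23.2 g

23.2 g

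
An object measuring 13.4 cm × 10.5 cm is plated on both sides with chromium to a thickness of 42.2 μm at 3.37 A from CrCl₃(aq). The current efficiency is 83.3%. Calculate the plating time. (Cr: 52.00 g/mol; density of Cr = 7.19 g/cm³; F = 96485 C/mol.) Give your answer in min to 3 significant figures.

Plated area = 2 × 13.4 × 10.5 = 281.4 cm²
Volume = 281.4 × 42.2×10⁻⁴ cm = 1.188 cm³
m(Cr) = 1.188 × 7.19 = 8.542 g
n(Cr) = 8.542 / 52.00 = 0.1643 mol; n(e⁻) = 3 × 0.1643 = 0.4929 mol
Q = 0.4929 × 96485 / 0.833 = 57090 C
t = 57090 / 3.37 = 16940 s = 282 min

282 min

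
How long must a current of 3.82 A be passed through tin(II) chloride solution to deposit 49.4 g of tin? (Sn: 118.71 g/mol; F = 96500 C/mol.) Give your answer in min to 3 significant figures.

350 min

n(Sn) = 49.4 / 118.71 = 0.4161 mol
Sn²⁺ + 2e⁻ → Sn, so n(e⁻) = 2 × 0.4161 = 0.8322 mol
Q = 0.8322 × 96500 = 80310 C
t = Q / I = 80310 / 3.82 = 21020 s = 350 min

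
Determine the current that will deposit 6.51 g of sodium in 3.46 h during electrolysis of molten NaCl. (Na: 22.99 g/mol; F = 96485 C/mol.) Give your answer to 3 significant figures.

2.19 A

n(Na) = 6.51 / 22.99 = 0.2832 mol
Na⁺ + e⁻ → Na, so n(e⁻) = 0.2832 mol
Q = 0.2832 × 96485 = 27320 C
I = Q / t = 27320 / 12456 s = 2.19 A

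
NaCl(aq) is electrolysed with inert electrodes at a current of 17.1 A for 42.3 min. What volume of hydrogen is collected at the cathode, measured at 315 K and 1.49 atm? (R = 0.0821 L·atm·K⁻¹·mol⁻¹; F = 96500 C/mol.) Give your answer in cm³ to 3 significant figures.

3900 cm³

Q = It = 17.1 × 2538 = 43400 C
n(e⁻) = Q/F = 43400/96500 = 0.4497 mol
2H⁺ + 2e⁻ → H₂, so n(H₂) = 0.4497 / 2 = 0.2249 mol
V = nRT/P = 0.2249 × 0.0821 × 315 / 1.49 = 3.904 L
= 3900 cm³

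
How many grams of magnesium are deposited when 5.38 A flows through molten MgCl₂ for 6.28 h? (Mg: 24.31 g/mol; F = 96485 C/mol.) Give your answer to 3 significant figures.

15.3 g

Q = 5.38 A × 22608 s = 1.216×10^5 C
Moles of electrons = 1.216×10^5 / 96485 = 1.260 mol
Mg²⁺ + 2e⁻ → Mg, so n(Mg) = 1.260 / 2 = 0.6300 mol
m = 0.6300 × 24.31 = 15.3 g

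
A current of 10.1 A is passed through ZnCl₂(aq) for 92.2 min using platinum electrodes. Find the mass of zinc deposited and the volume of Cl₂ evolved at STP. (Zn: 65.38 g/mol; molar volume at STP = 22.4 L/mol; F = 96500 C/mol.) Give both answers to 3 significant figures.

Q = 10.1 × 5532 = 55870 C; n(e⁻) = 55870 / 96500 = 0.5790 mol
Cathode: Zn²⁺ + 2e⁻ → Zn → n(Zn) = 0.5790/2 = 0.2895 mol → 18.9 g
Anode: 2Cl⁻ → Cl₂ + 2e⁻ → n(Cl₂) = 0.5790/2 = 0.2895 mol → 6.48 L

18.9 g Zn; 6.48 L Cl₂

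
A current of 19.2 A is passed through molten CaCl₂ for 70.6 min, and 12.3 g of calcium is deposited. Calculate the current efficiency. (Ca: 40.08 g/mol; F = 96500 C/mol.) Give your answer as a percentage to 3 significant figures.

72.8%

Q = 19.2 × 4236 = 81330 C
n(e⁻) = 81330 / 96500 = 0.8428 mol
Ca²⁺ + 2e⁻ → Ca, so theoretical n(Ca) = 0.4214 mol → 16.89 g
Efficiency = 12.3 / 16.89 = 0.7282 = 72.8%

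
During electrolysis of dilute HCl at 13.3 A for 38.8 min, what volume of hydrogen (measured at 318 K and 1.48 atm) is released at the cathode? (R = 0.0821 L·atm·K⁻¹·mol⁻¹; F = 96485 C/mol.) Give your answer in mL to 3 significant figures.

Charge passed = 13.3 × 2328 = 30960 C
Moles of electrons = 30960 / 96485 = 0.3209 mol
2H⁺ + 2e⁻ → H₂, so n(H₂) = 0.3209 / 2 = 0.1605 mol
V = nRT/P = 0.1605 × 0.0821 × 318 / 1.48 = 2.831 L
= 2830 mL

2830 mL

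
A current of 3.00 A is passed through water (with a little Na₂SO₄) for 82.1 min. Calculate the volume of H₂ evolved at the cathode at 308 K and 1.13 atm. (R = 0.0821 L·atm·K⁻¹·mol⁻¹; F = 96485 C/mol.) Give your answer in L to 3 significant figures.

1.71 L

Charge passed = 3.00 × 4926 = 14780 C
n(e⁻) = 14780 / 96485 = 0.1532 mol
2H⁺ + 2e⁻ → H₂, so n(H₂) = 0.1532 / 2 = 0.07660 mol
V = nRT/P = 0.07660 × 0.0821 × 308 / 1.13 = 1.714 L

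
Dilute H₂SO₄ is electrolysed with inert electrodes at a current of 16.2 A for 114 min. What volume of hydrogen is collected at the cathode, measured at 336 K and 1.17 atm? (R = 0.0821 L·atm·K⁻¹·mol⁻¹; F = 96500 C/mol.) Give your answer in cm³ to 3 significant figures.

13500 cm³

Charge passed = 16.2 × 6840 = 1.108×10^5 C
n(e⁻) = Q/F = 1.108×10^5/96500 = 1.148 mol
2H⁺ + 2e⁻ → H₂, so n(H₂) = 1.148 / 2 = 0.5740 mol
V = nRT/P = 0.5740 × 0.0821 × 336 / 1.17 = 13.53 L
= 13500 cm³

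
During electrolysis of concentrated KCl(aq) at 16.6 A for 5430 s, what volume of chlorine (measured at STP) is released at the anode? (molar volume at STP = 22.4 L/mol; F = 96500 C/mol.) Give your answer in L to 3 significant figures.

Q = 16.6 A × 5430 s = 90140 C
Moles of electrons = 90140 / 96500 = 0.9341 mol
2Cl⁻ → Cl₂ + 2e⁻, so n(Cl₂) = 0.9341 / 2 = 0.4671 mol
V = 0.4671 × 22.4 = 10.46 L

10.5 L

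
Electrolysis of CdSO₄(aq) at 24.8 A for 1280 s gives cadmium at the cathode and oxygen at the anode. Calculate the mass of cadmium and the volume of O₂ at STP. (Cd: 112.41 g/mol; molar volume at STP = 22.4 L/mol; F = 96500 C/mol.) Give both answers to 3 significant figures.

18.5 g Cd; 1.84 L O₂

Q = 24.8 × 1280 = 31740 C; n(e⁻) = 31740 / 96500 = 0.3289 mol
Cathode: Cd²⁺ + 2e⁻ → Cd → n(Cd) = 0.3289/2 = 0.1645 mol → 18.5 g
Anode: 2H₂O → O₂ + 4H⁺ + 4e⁻ → n(O₂) = 0.3289/4 = 0.08223 mol → 1.84 L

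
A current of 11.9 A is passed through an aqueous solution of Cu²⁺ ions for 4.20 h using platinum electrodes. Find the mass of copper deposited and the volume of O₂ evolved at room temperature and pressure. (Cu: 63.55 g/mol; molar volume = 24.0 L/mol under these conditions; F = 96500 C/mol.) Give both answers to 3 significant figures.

Q = 11.9 × 15120 = 1.799×10^5 C; n(e⁻) = 1.799×10^5 / 96500 = 1.864 mol
Cathode: Cu²⁺ + 2e⁻ → Cu → n(Cu) = 1.864/2 = 0.9320 mol → 59.2 g
Anode: 2H₂O → O₂ + 4H⁺ + 4e⁻ → n(O₂) = 1.864/4 = 0.4660 mol → 11.2 L

59.2 g Cu; 11.2 L O₂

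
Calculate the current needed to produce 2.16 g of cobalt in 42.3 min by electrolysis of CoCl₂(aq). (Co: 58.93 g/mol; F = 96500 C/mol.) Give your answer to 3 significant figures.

2.79 A

n(Co) = 2.16 / 58.93 = 0.03665 mol
Co²⁺ + 2e⁻ → Co, so n(e⁻) = 2 × 0.03665 = 0.07330 mol
Q = 0.07330 × 96500 = 7073 C
I = Q / t = 7073 / 2538 s = 2.79 A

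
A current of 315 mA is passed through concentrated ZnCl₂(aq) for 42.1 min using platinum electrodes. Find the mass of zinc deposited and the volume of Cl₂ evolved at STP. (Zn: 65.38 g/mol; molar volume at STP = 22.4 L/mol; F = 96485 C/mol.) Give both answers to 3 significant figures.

Q = 0.315 × 2526 = 795.7 C; n(e⁻) = 795.7 / 96485 = 0.008247 mol
Cathode: Zn²⁺ + 2e⁻ → Zn → n(Zn) = 0.008247/2 = 0.004124 mol → 0.270 g
Anode: 2Cl⁻ → Cl₂ + 2e⁻ → n(Cl₂) = 0.008247/2 = 0.004124 mol → 0.0924 L

0.270 g Zn; 0.0924 L Cl₂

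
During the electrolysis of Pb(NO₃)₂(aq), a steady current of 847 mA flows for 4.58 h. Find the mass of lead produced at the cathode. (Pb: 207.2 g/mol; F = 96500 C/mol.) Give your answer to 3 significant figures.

15.0 g

Q = It = 0.847 × 16488 = 13970 C
n(e⁻) = Q/F = 13970/96500 = 0.1448 mol
Pb²⁺ + 2e⁻ → Pb, so n(Pb) = 0.1448 / 2 = 0.07240 mol
m = 0.07240 × 207.2 = 15.0 g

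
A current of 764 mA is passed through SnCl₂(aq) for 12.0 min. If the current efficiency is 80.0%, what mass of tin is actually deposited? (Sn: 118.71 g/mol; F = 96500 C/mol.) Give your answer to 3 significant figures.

0.271 g

Q = 0.764 × 720 = 550.1 C
n(e⁻) = 550.1 / 96500 = 0.005701 mol
Sn²⁺ + 2e⁻ → Sn, so theoretical m(Sn) = 0.002851 × 118.71 = 0.3384 g
Actual mass = 80.0% × 0.3384 = 0.271 g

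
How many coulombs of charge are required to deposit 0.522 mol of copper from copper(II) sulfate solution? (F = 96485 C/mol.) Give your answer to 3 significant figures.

1.01×10^5 C

Cu²⁺ + 2e⁻ → Cu, so n(e⁻) = 2 × 0.522 = 1.044 mol
Q = 1.044 × 96485 = 1.007×10^5 C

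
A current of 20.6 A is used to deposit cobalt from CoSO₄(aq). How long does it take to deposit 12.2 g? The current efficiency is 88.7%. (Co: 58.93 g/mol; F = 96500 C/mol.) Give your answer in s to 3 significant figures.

2190 s

n(Co) = 12.2 / 58.93 = 0.2070 mol
Co²⁺ + 2e⁻ → Co, so n(e⁻) = 2 × 0.2070 = 0.4140 mol
Q = 0.4140 × 96500 / 0.887 = 45040 C
t = Q / I = 45040 / 20.6 = 2186 s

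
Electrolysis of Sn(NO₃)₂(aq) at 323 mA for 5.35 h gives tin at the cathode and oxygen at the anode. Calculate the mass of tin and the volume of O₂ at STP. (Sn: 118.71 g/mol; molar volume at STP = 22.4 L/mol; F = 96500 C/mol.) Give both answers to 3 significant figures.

Q = 0.323 × 19260 = 6221 C; n(e⁻) = 6221 / 96500 = 0.06447 mol
Cathode: Sn²⁺ + 2e⁻ → Sn → n(Sn) = 0.06447/2 = 0.03224 mol → 3.83 g
Anode: 2H₂O → O₂ + 4H⁺ + 4e⁻ → n(O₂) = 0.06447/4 = 0.01612 mol → 0.361 L

3.83 g Sn; 0.361 L O₂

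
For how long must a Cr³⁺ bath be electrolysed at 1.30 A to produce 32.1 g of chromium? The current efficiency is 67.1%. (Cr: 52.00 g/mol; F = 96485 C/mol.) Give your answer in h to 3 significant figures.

56.9 h

n(Cr) = 32.1 / 52.00 = 0.6173 mol
Cr³⁺ + 3e⁻ → Cr, so n(e⁻) = 3 × 0.6173 = 1.852 mol
Q = 1.852 × 96485 / 0.671 = 2.663×10^5 C
t = Q / I = 2.663×10^5 / 1.30 = 2.048×10^5 s = 56.9 h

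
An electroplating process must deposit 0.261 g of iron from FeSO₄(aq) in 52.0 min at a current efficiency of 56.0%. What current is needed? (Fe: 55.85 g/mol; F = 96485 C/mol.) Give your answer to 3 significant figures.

0.516 A

n(Fe) = 0.261 / 55.85 = 0.004673 mol
Fe²⁺ + 2e⁻ → Fe, so n(e⁻) = 2 × 0.004673 = 0.009346 mol
Q = 0.009346 × 96485 / 0.560 = 1610 C
I = Q / t = 1610 / 3120 s = 0.516 A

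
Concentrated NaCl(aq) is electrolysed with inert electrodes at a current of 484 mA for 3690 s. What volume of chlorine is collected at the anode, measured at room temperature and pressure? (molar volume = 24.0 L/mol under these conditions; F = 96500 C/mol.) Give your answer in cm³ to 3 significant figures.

222 cm³

Q = It = 0.484 × 3690 = 1786 C
n(e⁻) = Q/F = 1786/96500 = 0.01851 mol
2Cl⁻ → Cl₂ + 2e⁻, so n(Cl₂) = 0.01851 / 2 = 0.009255 mol
V = 0.009255 × 24.0 = 0.2221 L
= 222 cm³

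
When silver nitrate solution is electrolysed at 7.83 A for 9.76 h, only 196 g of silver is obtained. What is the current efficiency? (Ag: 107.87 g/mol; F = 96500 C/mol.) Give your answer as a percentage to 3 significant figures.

Q = 7.83 × 35136 = 2.751×10^5 C
n(e⁻) = 2.751×10^5 / 96500 = 2.851 mol
Ag⁺ + e⁻ → Ag, so theoretical n(Ag) = 2.851 mol → 307.5 g
Efficiency = 196 / 307.5 = 0.6374 = 63.7%

63.7%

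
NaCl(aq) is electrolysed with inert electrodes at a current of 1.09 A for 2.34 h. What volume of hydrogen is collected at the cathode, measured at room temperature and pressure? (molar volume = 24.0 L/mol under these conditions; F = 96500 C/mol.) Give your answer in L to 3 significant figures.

1.14 L

Charge passed = 1.09 × 8424 = 9182 C
Moles of electrons = 9182 / 96500 = 0.09515 mol
2H⁺ + 2e⁻ → H₂, so n(H₂) = 0.09515 / 2 = 0.04758 mol
V = 0.04758 × 24.0 = 1.142 L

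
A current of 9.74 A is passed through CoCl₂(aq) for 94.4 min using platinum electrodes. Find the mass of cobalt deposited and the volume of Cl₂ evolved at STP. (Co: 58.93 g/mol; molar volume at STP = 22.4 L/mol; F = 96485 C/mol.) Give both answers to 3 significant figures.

Q = 9.74 × 5664 = 55170 C; n(e⁻) = 55170 / 96485 = 0.5718 mol
Cathode: Co²⁺ + 2e⁻ → Co → n(Co) = 0.5718/2 = 0.2859 mol → 16.8 g
Anode: 2Cl⁻ → Cl₂ + 2e⁻ → n(Cl₂) = 0.5718/2 = 0.2859 mol → 6.40 L

16.8 g Co; 6.40 L Cl₂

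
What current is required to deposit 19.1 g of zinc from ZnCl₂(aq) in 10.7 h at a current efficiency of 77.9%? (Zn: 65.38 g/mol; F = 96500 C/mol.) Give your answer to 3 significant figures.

n(Zn) = 19.1 / 65.38 = 0.2921 mol
Zn²⁺ + 2e⁻ → Zn, so n(e⁻) = 2 × 0.2921 = 0.5842 mol
Q = 0.5842 × 96500 / 0.779 = 72370 C
I = Q / t = 72370 / 38520 s = 1.88 A

1.88 A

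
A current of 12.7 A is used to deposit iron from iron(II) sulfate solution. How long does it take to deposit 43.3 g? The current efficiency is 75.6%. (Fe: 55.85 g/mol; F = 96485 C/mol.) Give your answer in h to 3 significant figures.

n(Fe) = 43.3 / 55.85 = 0.7753 mol
Fe²⁺ + 2e⁻ → Fe, so n(e⁻) = 2 × 0.7753 = 1.551 mol
Q = 1.551 × 96485 / 0.756 = 1.979×10^5 C
t = Q / I = 1.979×10^5 / 12.7 = 15580 s = 4.33 h

4.33 h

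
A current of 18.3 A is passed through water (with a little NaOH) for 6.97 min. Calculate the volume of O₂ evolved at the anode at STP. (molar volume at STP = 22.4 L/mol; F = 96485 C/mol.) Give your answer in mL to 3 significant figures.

444 mL

Q = 18.3 A × 418.2 s = 7653 C
Moles of electrons = 7653 / 96485 = 0.07932 mol
2H₂O → O₂ + 4H⁺ + 4e⁻, so n(O₂) = 0.07932 / 4 = 0.01983 mol
V = 0.01983 × 22.4 = 0.4442 L
= 444 mL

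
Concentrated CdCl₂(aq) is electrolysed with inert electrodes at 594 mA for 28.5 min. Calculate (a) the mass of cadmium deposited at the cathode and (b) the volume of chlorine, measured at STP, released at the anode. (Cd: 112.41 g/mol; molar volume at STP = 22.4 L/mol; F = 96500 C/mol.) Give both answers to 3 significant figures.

Q = 0.594 × 1710 = 1016 C; n(e⁻) = 1016 / 96500 = 0.01053 mol
Cathode: Cd²⁺ + 2e⁻ → Cd → n(Cd) = 0.01053/2 = 0.005265 mol → 0.592 g
Anode: 2Cl⁻ → Cl₂ + 2e⁻ → n(Cl₂) = 0.01053/2 = 0.005265 mol → 0.118 L

0.592 g Cd; 0.118 L Cl₂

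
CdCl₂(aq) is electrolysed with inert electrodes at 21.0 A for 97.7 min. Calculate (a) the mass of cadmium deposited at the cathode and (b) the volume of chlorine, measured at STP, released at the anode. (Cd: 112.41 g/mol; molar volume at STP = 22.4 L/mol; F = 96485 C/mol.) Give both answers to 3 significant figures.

Q = 21.0 × 5862 = 1.231×10^5 C; n(e⁻) = 1.231×10^5 / 96485 = 1.276 mol
Cathode: Cd²⁺ + 2e⁻ → Cd → n(Cd) = 1.276/2 = 0.6380 mol → 71.7 g
Anode: 2Cl⁻ → Cl₂ + 2e⁻ → n(Cl₂) = 1.276/2 = 0.6380 mol → 14.3 L

71.7 g Cd; 14.3 L Cl₂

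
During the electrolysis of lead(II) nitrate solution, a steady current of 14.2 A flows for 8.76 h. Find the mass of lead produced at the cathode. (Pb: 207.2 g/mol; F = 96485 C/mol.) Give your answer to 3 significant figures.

481 g

Q = It = 14.2 × 31536 = 4.478×10^5 C
n(e⁻) = Q/F = 4.478×10^5/96485 = 4.641 mol
Pb²⁺ + 2e⁻ → Pb, so n(Pb) = 4.641 / 2 = 2.321 mol
m = 2.321 × 207.2 = 481 g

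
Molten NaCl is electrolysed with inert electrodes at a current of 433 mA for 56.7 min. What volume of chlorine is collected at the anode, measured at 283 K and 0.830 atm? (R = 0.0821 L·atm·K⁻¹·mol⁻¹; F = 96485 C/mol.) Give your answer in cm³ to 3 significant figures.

214 cm³

Q = 0.433 A × 3402 s = 1473 C
n(e⁻) = 1473 / 96485 = 0.01527 mol
2Cl⁻ → Cl₂ + 2e⁻, so n(Cl₂) = 0.01527 / 2 = 0.007635 mol
V = nRT/P = 0.007635 × 0.0821 × 283 / 0.830 = 0.2137 L
= 214 cm³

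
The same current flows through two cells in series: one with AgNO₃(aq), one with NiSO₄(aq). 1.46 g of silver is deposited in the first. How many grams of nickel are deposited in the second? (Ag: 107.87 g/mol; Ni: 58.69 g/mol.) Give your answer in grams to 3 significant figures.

0.397 g

n(Ag) = 1.46 / 107.87 = 0.01353 mol
Ag⁺ + e⁻ → Ag, so n(e⁻) = 0.01353 mol
Same current for the same time ⇒ same n(e⁻) = 0.01353 mol in both cells.
Ni²⁺ + 2e⁻ → Ni, so n(Ni) = 0.01353 / 2 = 0.006765 mol
m(Ni) = 0.006765 × 58.69 = 0.397 g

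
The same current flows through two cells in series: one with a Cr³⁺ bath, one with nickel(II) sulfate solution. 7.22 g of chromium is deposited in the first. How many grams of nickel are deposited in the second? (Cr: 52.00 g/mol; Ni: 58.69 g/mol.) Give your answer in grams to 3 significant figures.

12.2 g

n(Cr) = 7.22 / 52.00 = 0.1388 mol
Cr³⁺ + 3e⁻ → Cr, so n(e⁻) = 3 × 0.1388 = 0.4164 mol
The cells are in series, so the same charge (and hence the same n(e⁻) = 0.4164 mol) passes through both.
Ni²⁺ + 2e⁻ → Ni, so n(Ni) = 0.4164 / 2 = 0.2082 mol
m(Ni) = 0.2082 × 58.69 = 12.2 g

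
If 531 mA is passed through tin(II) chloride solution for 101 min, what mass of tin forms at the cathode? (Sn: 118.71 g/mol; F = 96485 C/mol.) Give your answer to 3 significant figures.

Q = 0.531 A × 6060 s = 3218 C
Moles of electrons = 3218 / 96485 = 0.03335 mol
Sn²⁺ + 2e⁻ → Sn, so n(Sn) = 0.03335 / 2 = 0.01668 mol
m = 0.01668 × 118.71 = 1.98 g

1.98 g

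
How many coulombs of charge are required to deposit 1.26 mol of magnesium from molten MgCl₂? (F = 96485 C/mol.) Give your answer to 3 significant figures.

2.43×10^5 C

Mg²⁺ + 2e⁻ → Mg, so n(e⁻) = 2 × 1.26 = 2.520 mol
Q = 2.520 × 96485 = 2.431×10^5 C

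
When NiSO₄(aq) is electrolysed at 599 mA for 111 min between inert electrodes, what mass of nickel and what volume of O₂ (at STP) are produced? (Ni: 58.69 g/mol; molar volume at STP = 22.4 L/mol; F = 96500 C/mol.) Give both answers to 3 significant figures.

Q = 0.599 × 6660 = 3989 C; n(e⁻) = 3989 / 96500 = 0.04134 mol
Cathode: Ni²⁺ + 2e⁻ → Ni → n(Ni) = 0.04134/2 = 0.02067 mol → 1.21 g
Anode: 2H₂O → O₂ + 4H⁺ + 4e⁻ → n(O₂) = 0.04134/4 = 0.01034 mol → 0.232 L

1.21 g Ni; 0.232 L O₂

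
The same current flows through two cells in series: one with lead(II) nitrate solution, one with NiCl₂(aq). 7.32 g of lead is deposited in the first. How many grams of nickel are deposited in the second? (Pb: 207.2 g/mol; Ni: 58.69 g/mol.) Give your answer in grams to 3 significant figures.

n(Pb) = 7.32 / 207.2 = 0.03533 mol
Pb²⁺ + 2e⁻ → Pb, so n(e⁻) = 2 × 0.03533 = 0.07066 mol
Same current for the same time ⇒ same n(e⁻) = 0.07066 mol in both cells.
Ni²⁺ + 2e⁻ → Ni, so n(Ni) = 0.07066 / 2 = 0.03533 mol
m(Ni) = 0.03533 × 58.69 = 2.07 g

2.07 g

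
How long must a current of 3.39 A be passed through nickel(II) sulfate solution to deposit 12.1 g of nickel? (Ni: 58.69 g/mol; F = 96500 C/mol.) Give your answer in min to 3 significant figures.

n(Ni) = 12.1 / 58.69 = 0.2062 mol
Ni²⁺ + 2e⁻ → Ni, so n(e⁻) = 2 × 0.2062 = 0.4124 mol
Q = 0.4124 × 96500 = 39800 C
t = Q / I = 39800 / 3.39 = 11740 s = 196 min

196 min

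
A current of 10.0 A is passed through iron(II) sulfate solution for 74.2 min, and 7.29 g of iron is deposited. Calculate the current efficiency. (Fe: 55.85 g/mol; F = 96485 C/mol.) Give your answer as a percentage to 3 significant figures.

Q = 10.0 × 4452 = 44520 C
n(e⁻) = 44520 / 96485 = 0.4614 mol
Fe²⁺ + 2e⁻ → Fe, so theoretical n(Fe) = 0.2307 mol → 12.88 g
Efficiency = 7.29 / 12.88 = 0.5660 = 56.6%

56.6%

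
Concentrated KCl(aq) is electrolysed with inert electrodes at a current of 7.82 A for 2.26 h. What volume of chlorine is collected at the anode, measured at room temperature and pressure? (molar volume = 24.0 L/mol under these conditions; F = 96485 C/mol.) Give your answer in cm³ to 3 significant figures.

Charge passed = 7.82 × 8136 = 63620 C
n(e⁻) = Q/F = 63620/96485 = 0.6594 mol
2Cl⁻ → Cl₂ + 2e⁻, so n(Cl₂) = 0.6594 / 2 = 0.3297 mol
V = 0.3297 × 24.0 = 7.913 L
= 7910 cm³

7910 cm³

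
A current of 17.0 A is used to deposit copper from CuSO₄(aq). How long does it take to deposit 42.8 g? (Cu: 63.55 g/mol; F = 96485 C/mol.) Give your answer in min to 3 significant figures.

n(Cu) = 42.8 / 63.55 = 0.6735 mol
Cu²⁺ + 2e⁻ → Cu, so n(e⁻) = 2 × 0.6735 = 1.347 mol
Q = 1.347 × 96485 = 1.300×10^5 C
t = Q / I = 1.300×10^5 / 17.0 = 7647 s = 127 min

127 min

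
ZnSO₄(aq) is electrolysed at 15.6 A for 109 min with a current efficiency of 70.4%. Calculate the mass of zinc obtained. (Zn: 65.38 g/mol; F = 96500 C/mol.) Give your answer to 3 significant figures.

24.3 g

Q = 15.6 × 6540 = 1.020×10^5 C
n(e⁻) = 1.020×10^5 / 96500 = 1.057 mol
Zn²⁺ + 2e⁻ → Zn, so theoretical m(Zn) = 0.5285 × 65.38 = 34.55 g
Actual mass = 70.4% × 34.55 = 24.3 g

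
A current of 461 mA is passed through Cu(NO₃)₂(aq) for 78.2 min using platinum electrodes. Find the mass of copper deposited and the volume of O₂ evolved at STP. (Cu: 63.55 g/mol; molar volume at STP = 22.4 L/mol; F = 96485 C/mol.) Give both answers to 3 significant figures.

0.712 g Cu; 0.126 L O₂

Q = 0.461 × 4692 = 2163 C; n(e⁻) = 2163 / 96485 = 0.02242 mol
Cathode: Cu²⁺ + 2e⁻ → Cu → n(Cu) = 0.02242/2 = 0.01121 mol → 0.712 g
Anode: 2H₂O → O₂ + 4H⁺ + 4e⁻ → n(O₂) = 0.02242/4 = 0.005605 mol → 0.126 L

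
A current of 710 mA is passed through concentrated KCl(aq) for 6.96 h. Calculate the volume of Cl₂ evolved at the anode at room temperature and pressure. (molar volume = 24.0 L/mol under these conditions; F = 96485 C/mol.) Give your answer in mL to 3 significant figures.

Q = 0.710 A × 25056 s = 17790 C
n(e⁻) = Q/F = 17790/96485 = 0.1844 mol
2Cl⁻ → Cl₂ + 2e⁻, so n(Cl₂) = 0.1844 / 2 = 0.09220 mol
V = 0.09220 × 24.0 = 2.213 L
= 2210 mL

2210 mL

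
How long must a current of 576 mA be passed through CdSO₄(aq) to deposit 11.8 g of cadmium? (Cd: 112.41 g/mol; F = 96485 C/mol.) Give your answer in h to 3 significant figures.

9.77 h

n(Cd) = 11.8 / 112.41 = 0.1050 mol
Cd²⁺ + 2e⁻ → Cd, so n(e⁻) = 2 × 0.1050 = 0.2100 mol
Q = 0.2100 × 96485 = 20260 C
t = Q / I = 20260 / 0.576 = 35170 s = 9.77 h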